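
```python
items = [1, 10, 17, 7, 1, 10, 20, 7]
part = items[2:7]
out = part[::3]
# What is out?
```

items has length 8. The slice items[2:7] selects indices [2, 3, 4, 5, 6] (2->17, 3->7, 4->1, 5->10, 6->20), giving [17, 7, 1, 10, 20]. So part = [17, 7, 1, 10, 20]. part has length 5. The slice part[::3] selects indices [0, 3] (0->17, 3->10), giving [17, 10].

[17, 10]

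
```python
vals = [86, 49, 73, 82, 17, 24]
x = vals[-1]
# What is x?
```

vals has length 6. Negative index -1 maps to positive index 6 + (-1) = 5. vals[5] = 24.

24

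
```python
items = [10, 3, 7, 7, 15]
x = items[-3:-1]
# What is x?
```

items has length 5. The slice items[-3:-1] selects indices [2, 3] (2->7, 3->7), giving [7, 7].

[7, 7]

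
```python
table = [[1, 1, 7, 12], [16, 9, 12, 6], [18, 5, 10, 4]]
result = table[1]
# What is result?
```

table has 3 rows. Row 1 is [16, 9, 12, 6].

[16, 9, 12, 6]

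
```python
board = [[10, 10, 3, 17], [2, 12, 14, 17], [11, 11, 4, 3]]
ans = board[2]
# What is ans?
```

board has 3 rows. Row 2 is [11, 11, 4, 3].

[11, 11, 4, 3]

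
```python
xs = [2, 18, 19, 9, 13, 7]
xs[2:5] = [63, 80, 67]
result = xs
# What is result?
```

xs starts as [2, 18, 19, 9, 13, 7] (length 6). The slice xs[2:5] covers indices [2, 3, 4] with values [19, 9, 13]. Replacing that slice with [63, 80, 67] (same length) produces [2, 18, 63, 80, 67, 7].

[2, 18, 63, 80, 67, 7]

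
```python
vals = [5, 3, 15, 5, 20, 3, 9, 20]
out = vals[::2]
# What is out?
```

vals has length 8. The slice vals[::2] selects indices [0, 2, 4, 6] (0->5, 2->15, 4->20, 6->9), giving [5, 15, 20, 9].

[5, 15, 20, 9]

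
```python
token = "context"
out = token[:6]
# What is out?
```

token has length 7. The slice token[:6] selects indices [0, 1, 2, 3, 4, 5] (0->'c', 1->'o', 2->'n', 3->'t', 4->'e', 5->'x'), giving 'contex'.

'contex'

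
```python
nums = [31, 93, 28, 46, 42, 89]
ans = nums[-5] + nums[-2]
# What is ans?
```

nums has length 6. Negative index -5 maps to positive index 6 + (-5) = 1. nums[1] = 93.
nums has length 6. Negative index -2 maps to positive index 6 + (-2) = 4. nums[4] = 42.
Sum: 93 + 42 = 135.

135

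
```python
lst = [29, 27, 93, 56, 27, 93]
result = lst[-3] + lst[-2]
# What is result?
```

lst has length 6. Negative index -3 maps to positive index 6 + (-3) = 3. lst[3] = 56.
lst has length 6. Negative index -2 maps to positive index 6 + (-2) = 4. lst[4] = 27.
Sum: 56 + 27 = 83.

83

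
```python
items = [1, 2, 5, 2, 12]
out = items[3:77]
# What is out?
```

items has length 5. The slice items[3:77] selects indices [3, 4] (3->2, 4->12), giving [2, 12].

[2, 12]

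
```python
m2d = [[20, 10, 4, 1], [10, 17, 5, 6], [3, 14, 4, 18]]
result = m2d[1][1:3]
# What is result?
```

m2d[1] = [10, 17, 5, 6]. m2d[1] has length 4. The slice m2d[1][1:3] selects indices [1, 2] (1->17, 2->5), giving [17, 5].

[17, 5]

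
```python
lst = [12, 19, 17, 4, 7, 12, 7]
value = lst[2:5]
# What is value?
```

lst has length 7. The slice lst[2:5] selects indices [2, 3, 4] (2->17, 3->4, 4->7), giving [17, 4, 7].

[17, 4, 7]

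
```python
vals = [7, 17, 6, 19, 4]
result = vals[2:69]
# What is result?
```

vals has length 5. The slice vals[2:69] selects indices [2, 3, 4] (2->6, 3->19, 4->4), giving [6, 19, 4].

[6, 19, 4]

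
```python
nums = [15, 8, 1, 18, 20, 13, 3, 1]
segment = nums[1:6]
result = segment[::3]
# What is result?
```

nums has length 8. The slice nums[1:6] selects indices [1, 2, 3, 4, 5] (1->8, 2->1, 3->18, 4->20, 5->13), giving [8, 1, 18, 20, 13]. So segment = [8, 1, 18, 20, 13]. segment has length 5. The slice segment[::3] selects indices [0, 3] (0->8, 3->20), giving [8, 20].

[8, 20]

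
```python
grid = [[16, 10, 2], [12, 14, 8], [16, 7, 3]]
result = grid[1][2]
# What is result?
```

grid[1] = [12, 14, 8]. Taking column 2 of that row yields 8.

8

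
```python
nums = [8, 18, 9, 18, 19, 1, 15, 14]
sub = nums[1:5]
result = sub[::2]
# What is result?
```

nums has length 8. The slice nums[1:5] selects indices [1, 2, 3, 4] (1->18, 2->9, 3->18, 4->19), giving [18, 9, 18, 19]. So sub = [18, 9, 18, 19]. sub has length 4. The slice sub[::2] selects indices [0, 2] (0->18, 2->18), giving [18, 18].

[18, 18]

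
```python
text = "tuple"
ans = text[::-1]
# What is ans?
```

text has length 5. The slice text[::-1] selects indices [4, 3, 2, 1, 0] (4->'e', 3->'l', 2->'p', 1->'u', 0->'t'), giving 'elput'.

'elput'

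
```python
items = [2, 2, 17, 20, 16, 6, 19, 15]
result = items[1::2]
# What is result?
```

items has length 8. The slice items[1::2] selects indices [1, 3, 5, 7] (1->2, 3->20, 5->6, 7->15), giving [2, 20, 6, 15].

[2, 20, 6, 15]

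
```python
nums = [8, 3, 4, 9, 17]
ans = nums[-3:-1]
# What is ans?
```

nums has length 5. The slice nums[-3:-1] selects indices [2, 3] (2->4, 3->9), giving [4, 9].

[4, 9]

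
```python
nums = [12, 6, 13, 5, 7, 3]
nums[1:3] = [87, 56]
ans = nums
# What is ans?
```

nums starts as [12, 6, 13, 5, 7, 3] (length 6). The slice nums[1:3] covers indices [1, 2] with values [6, 13]. Replacing that slice with [87, 56] (same length) produces [12, 87, 56, 5, 7, 3].

[12, 87, 56, 5, 7, 3]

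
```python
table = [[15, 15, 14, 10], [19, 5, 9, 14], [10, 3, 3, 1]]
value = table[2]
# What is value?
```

table has 3 rows. Row 2 is [10, 3, 3, 1].

[10, 3, 3, 1]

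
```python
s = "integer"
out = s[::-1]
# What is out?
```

s has length 7. The slice s[::-1] selects indices [6, 5, 4, 3, 2, 1, 0] (6->'r', 5->'e', 4->'g', 3->'e', 2->'t', 1->'n', 0->'i'), giving 'regetni'.

'regetni'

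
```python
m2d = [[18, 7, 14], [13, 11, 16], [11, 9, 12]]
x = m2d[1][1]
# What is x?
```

m2d[1] = [13, 11, 16]. Taking column 1 of that row yields 11.

11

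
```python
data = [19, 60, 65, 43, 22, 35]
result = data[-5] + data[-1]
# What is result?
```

data has length 6. Negative index -5 maps to positive index 6 + (-5) = 1. data[1] = 60.
data has length 6. Negative index -1 maps to positive index 6 + (-1) = 5. data[5] = 35.
Sum: 60 + 35 = 95.

95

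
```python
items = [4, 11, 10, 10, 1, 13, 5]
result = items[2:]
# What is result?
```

items has length 7. The slice items[2:] selects indices [2, 3, 4, 5, 6] (2->10, 3->10, 4->1, 5->13, 6->5), giving [10, 10, 1, 13, 5].

[10, 10, 1, 13, 5]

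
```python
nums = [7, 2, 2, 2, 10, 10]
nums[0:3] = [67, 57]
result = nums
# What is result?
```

nums starts as [7, 2, 2, 2, 10, 10] (length 6). The slice nums[0:3] covers indices [0, 1, 2] with values [7, 2, 2]. Replacing that slice with [67, 57] (different length) produces [67, 57, 2, 10, 10].

[67, 57, 2, 10, 10]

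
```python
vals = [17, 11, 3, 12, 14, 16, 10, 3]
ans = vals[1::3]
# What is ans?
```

vals has length 8. The slice vals[1::3] selects indices [1, 4, 7] (1->11, 4->14, 7->3), giving [11, 14, 3].

[11, 14, 3]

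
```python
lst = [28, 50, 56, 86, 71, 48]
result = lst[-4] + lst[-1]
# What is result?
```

lst has length 6. Negative index -4 maps to positive index 6 + (-4) = 2. lst[2] = 56.
lst has length 6. Negative index -1 maps to positive index 6 + (-1) = 5. lst[5] = 48.
Sum: 56 + 48 = 104.

104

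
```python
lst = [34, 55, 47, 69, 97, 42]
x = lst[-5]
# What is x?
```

lst has length 6. Negative index -5 maps to positive index 6 + (-5) = 1. lst[1] = 55.

55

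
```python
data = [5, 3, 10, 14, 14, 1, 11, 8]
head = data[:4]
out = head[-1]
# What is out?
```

data has length 8. The slice data[:4] selects indices [0, 1, 2, 3] (0->5, 1->3, 2->10, 3->14), giving [5, 3, 10, 14]. So head = [5, 3, 10, 14]. Then head[-1] = 14.

14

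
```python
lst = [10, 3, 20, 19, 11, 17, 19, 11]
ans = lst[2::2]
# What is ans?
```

lst has length 8. The slice lst[2::2] selects indices [2, 4, 6] (2->20, 4->11, 6->19), giving [20, 11, 19].

[20, 11, 19]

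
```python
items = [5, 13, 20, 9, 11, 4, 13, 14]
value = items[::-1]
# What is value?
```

items has length 8. The slice items[::-1] selects indices [7, 6, 5, 4, 3, 2, 1, 0] (7->14, 6->13, 5->4, 4->11, 3->9, 2->20, 1->13, 0->5), giving [14, 13, 4, 11, 9, 20, 13, 5].

[14, 13, 4, 11, 9, 20, 13, 5]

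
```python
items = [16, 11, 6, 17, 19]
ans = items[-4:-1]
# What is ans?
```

items has length 5. The slice items[-4:-1] selects indices [1, 2, 3] (1->11, 2->6, 3->17), giving [11, 6, 17].

[11, 6, 17]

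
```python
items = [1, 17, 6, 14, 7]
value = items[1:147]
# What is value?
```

items has length 5. The slice items[1:147] selects indices [1, 2, 3, 4] (1->17, 2->6, 3->14, 4->7), giving [17, 6, 14, 7].

[17, 6, 14, 7]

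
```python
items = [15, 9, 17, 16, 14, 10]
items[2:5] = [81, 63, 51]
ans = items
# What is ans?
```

items starts as [15, 9, 17, 16, 14, 10] (length 6). The slice items[2:5] covers indices [2, 3, 4] with values [17, 16, 14]. Replacing that slice with [81, 63, 51] (same length) produces [15, 9, 81, 63, 51, 10].

[15, 9, 81, 63, 51, 10]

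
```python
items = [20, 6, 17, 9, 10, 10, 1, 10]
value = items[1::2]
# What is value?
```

items has length 8. The slice items[1::2] selects indices [1, 3, 5, 7] (1->6, 3->9, 5->10, 7->10), giving [6, 9, 10, 10].

[6, 9, 10, 10]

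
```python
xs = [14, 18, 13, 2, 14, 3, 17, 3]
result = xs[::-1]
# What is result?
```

xs has length 8. The slice xs[::-1] selects indices [7, 6, 5, 4, 3, 2, 1, 0] (7->3, 6->17, 5->3, 4->14, 3->2, 2->13, 1->18, 0->14), giving [3, 17, 3, 14, 2, 13, 18, 14].

[3, 17, 3, 14, 2, 13, 18, 14]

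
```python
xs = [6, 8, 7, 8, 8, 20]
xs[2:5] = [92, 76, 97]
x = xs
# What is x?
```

xs starts as [6, 8, 7, 8, 8, 20] (length 6). The slice xs[2:5] covers indices [2, 3, 4] with values [7, 8, 8]. Replacing that slice with [92, 76, 97] (same length) produces [6, 8, 92, 76, 97, 20].

[6, 8, 92, 76, 97, 20]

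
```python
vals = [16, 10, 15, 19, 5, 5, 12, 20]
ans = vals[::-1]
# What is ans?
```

vals has length 8. The slice vals[::-1] selects indices [7, 6, 5, 4, 3, 2, 1, 0] (7->20, 6->12, 5->5, 4->5, 3->19, 2->15, 1->10, 0->16), giving [20, 12, 5, 5, 19, 15, 10, 16].

[20, 12, 5, 5, 19, 15, 10, 16]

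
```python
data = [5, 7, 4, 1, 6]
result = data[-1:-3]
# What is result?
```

data has length 5. The slice data[-1:-3] resolves to an empty index range, so the result is [].

[]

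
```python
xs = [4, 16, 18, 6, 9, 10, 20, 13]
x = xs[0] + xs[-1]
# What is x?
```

xs has length 8. xs[0] = 4.
xs has length 8. Negative index -1 maps to positive index 8 + (-1) = 7. xs[7] = 13.
Sum: 4 + 13 = 17.

17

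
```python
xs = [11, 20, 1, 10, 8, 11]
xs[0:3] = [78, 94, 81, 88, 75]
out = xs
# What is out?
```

xs starts as [11, 20, 1, 10, 8, 11] (length 6). The slice xs[0:3] covers indices [0, 1, 2] with values [11, 20, 1]. Replacing that slice with [78, 94, 81, 88, 75] (different length) produces [78, 94, 81, 88, 75, 10, 8, 11].

[78, 94, 81, 88, 75, 10, 8, 11]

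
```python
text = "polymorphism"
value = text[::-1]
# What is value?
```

text has length 12. The slice text[::-1] selects indices [11, 10, 9, 8, 7, 6, 5, 4, 3, 2, 1, 0] (11->'m', 10->'s', 9->'i', 8->'h', 7->'p', 6->'r', 5->'o', 4->'m', 3->'y', 2->'l', 1->'o', 0->'p'), giving 'msihpromylop'.

'msihpromylop'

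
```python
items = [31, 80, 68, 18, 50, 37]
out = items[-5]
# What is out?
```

items has length 6. Negative index -5 maps to positive index 6 + (-5) = 1. items[1] = 80.

80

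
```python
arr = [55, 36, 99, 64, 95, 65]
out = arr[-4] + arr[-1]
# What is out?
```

arr has length 6. Negative index -4 maps to positive index 6 + (-4) = 2. arr[2] = 99.
arr has length 6. Negative index -1 maps to positive index 6 + (-1) = 5. arr[5] = 65.
Sum: 99 + 65 = 164.

164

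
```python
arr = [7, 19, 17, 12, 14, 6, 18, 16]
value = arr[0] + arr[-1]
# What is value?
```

arr has length 8. arr[0] = 7.
arr has length 8. Negative index -1 maps to positive index 8 + (-1) = 7. arr[7] = 16.
Sum: 7 + 16 = 23.

23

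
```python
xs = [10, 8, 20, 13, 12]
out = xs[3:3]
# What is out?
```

xs has length 5. The slice xs[3:3] resolves to an empty index range, so the result is [].

[]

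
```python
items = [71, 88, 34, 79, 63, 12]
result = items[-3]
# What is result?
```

items has length 6. Negative index -3 maps to positive index 6 + (-3) = 3. items[3] = 79.

79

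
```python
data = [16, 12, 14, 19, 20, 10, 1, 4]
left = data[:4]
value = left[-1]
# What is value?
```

data has length 8. The slice data[:4] selects indices [0, 1, 2, 3] (0->16, 1->12, 2->14, 3->19), giving [16, 12, 14, 19]. So left = [16, 12, 14, 19]. Then left[-1] = 19.

19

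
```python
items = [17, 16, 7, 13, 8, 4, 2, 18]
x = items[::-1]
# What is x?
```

items has length 8. The slice items[::-1] selects indices [7, 6, 5, 4, 3, 2, 1, 0] (7->18, 6->2, 5->4, 4->8, 3->13, 2->7, 1->16, 0->17), giving [18, 2, 4, 8, 13, 7, 16, 17].

[18, 2, 4, 8, 13, 7, 16, 17]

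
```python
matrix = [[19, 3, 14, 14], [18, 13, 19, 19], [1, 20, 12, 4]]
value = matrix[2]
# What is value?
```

matrix has 3 rows. Row 2 is [1, 20, 12, 4].

[1, 20, 12, 4]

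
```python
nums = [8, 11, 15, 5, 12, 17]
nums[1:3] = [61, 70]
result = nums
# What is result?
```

nums starts as [8, 11, 15, 5, 12, 17] (length 6). The slice nums[1:3] covers indices [1, 2] with values [11, 15]. Replacing that slice with [61, 70] (same length) produces [8, 61, 70, 5, 12, 17].

[8, 61, 70, 5, 12, 17]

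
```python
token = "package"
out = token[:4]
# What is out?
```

token has length 7. The slice token[:4] selects indices [0, 1, 2, 3] (0->'p', 1->'a', 2->'c', 3->'k'), giving 'pack'.

'pack'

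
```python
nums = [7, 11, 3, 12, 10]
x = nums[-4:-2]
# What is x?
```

nums has length 5. The slice nums[-4:-2] selects indices [1, 2] (1->11, 2->3), giving [11, 3].

[11, 3]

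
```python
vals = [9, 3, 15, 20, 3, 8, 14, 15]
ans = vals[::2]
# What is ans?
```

vals has length 8. The slice vals[::2] selects indices [0, 2, 4, 6] (0->9, 2->15, 4->3, 6->14), giving [9, 15, 3, 14].

[9, 15, 3, 14]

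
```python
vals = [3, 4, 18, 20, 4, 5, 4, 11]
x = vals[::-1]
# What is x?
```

vals has length 8. The slice vals[::-1] selects indices [7, 6, 5, 4, 3, 2, 1, 0] (7->11, 6->4, 5->5, 4->4, 3->20, 2->18, 1->4, 0->3), giving [11, 4, 5, 4, 20, 18, 4, 3].

[11, 4, 5, 4, 20, 18, 4, 3]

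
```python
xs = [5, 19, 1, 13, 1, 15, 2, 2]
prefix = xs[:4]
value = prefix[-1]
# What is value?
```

xs has length 8. The slice xs[:4] selects indices [0, 1, 2, 3] (0->5, 1->19, 2->1, 3->13), giving [5, 19, 1, 13]. So prefix = [5, 19, 1, 13]. Then prefix[-1] = 13.

13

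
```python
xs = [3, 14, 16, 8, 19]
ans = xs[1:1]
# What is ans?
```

xs has length 5. The slice xs[1:1] resolves to an empty index range, so the result is [].

[]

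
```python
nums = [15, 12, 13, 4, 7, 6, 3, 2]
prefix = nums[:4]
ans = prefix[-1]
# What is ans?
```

nums has length 8. The slice nums[:4] selects indices [0, 1, 2, 3] (0->15, 1->12, 2->13, 3->4), giving [15, 12, 13, 4]. So prefix = [15, 12, 13, 4]. Then prefix[-1] = 4.

4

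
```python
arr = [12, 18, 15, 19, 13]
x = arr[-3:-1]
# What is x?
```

arr has length 5. The slice arr[-3:-1] selects indices [2, 3] (2->15, 3->19), giving [15, 19].

[15, 19]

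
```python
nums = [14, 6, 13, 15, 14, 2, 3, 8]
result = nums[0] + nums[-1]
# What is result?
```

nums has length 8. nums[0] = 14.
nums has length 8. Negative index -1 maps to positive index 8 + (-1) = 7. nums[7] = 8.
Sum: 14 + 8 = 22.

22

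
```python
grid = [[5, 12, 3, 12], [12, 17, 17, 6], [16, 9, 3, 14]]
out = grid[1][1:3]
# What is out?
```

grid[1] = [12, 17, 17, 6]. grid[1] has length 4. The slice grid[1][1:3] selects indices [1, 2] (1->17, 2->17), giving [17, 17].

[17, 17]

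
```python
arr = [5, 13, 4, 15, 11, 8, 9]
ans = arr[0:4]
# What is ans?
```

arr has length 7. The slice arr[0:4] selects indices [0, 1, 2, 3] (0->5, 1->13, 2->4, 3->15), giving [5, 13, 4, 15].

[5, 13, 4, 15]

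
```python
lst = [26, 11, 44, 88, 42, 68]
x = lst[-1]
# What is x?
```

lst has length 6. Negative index -1 maps to positive index 6 + (-1) = 5. lst[5] = 68.

68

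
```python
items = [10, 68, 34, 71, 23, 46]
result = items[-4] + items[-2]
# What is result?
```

items has length 6. Negative index -4 maps to positive index 6 + (-4) = 2. items[2] = 34.
items has length 6. Negative index -2 maps to positive index 6 + (-2) = 4. items[4] = 23.
Sum: 34 + 23 = 57.

57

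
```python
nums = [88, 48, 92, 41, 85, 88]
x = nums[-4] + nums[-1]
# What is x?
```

nums has length 6. Negative index -4 maps to positive index 6 + (-4) = 2. nums[2] = 92.
nums has length 6. Negative index -1 maps to positive index 6 + (-1) = 5. nums[5] = 88.
Sum: 92 + 88 = 180.

180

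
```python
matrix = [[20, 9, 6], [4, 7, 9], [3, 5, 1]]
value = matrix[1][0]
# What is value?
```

matrix[1] = [4, 7, 9]. Taking column 0 of that row yields 4.

4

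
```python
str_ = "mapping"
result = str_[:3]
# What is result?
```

str_ has length 7. The slice str_[:3] selects indices [0, 1, 2] (0->'m', 1->'a', 2->'p'), giving 'map'.

'map'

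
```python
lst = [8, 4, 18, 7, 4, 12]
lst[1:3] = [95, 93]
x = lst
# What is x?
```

lst starts as [8, 4, 18, 7, 4, 12] (length 6). The slice lst[1:3] covers indices [1, 2] with values [4, 18]. Replacing that slice with [95, 93] (same length) produces [8, 95, 93, 7, 4, 12].

[8, 95, 93, 7, 4, 12]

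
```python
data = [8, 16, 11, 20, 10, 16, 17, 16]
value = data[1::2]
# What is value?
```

data has length 8. The slice data[1::2] selects indices [1, 3, 5, 7] (1->16, 3->20, 5->16, 7->16), giving [16, 20, 16, 16].

[16, 20, 16, 16]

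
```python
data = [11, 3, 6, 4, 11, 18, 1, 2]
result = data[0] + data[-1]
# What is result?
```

data has length 8. data[0] = 11.
data has length 8. Negative index -1 maps to positive index 8 + (-1) = 7. data[7] = 2.
Sum: 11 + 2 = 13.

13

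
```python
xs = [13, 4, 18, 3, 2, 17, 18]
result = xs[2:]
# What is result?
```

xs has length 7. The slice xs[2:] selects indices [2, 3, 4, 5, 6] (2->18, 3->3, 4->2, 5->17, 6->18), giving [18, 3, 2, 17, 18].

[18, 3, 2, 17, 18]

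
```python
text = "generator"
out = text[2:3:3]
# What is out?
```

text has length 9. The slice text[2:3:3] selects indices [2] (2->'n'), giving 'n'.

'n'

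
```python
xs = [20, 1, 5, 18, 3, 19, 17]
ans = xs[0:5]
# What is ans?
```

xs has length 7. The slice xs[0:5] selects indices [0, 1, 2, 3, 4] (0->20, 1->1, 2->5, 3->18, 4->3), giving [20, 1, 5, 18, 3].

[20, 1, 5, 18, 3]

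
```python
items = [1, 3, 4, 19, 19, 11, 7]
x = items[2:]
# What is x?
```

items has length 7. The slice items[2:] selects indices [2, 3, 4, 5, 6] (2->4, 3->19, 4->19, 5->11, 6->7), giving [4, 19, 19, 11, 7].

[4, 19, 19, 11, 7]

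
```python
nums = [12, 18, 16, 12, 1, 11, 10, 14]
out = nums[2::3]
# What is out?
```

nums has length 8. The slice nums[2::3] selects indices [2, 5] (2->16, 5->11), giving [16, 11].

[16, 11]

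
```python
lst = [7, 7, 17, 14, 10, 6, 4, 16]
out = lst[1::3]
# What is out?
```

lst has length 8. The slice lst[1::3] selects indices [1, 4, 7] (1->7, 4->10, 7->16), giving [7, 10, 16].

[7, 10, 16]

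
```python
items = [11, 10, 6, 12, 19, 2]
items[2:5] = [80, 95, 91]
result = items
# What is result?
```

items starts as [11, 10, 6, 12, 19, 2] (length 6). The slice items[2:5] covers indices [2, 3, 4] with values [6, 12, 19]. Replacing that slice with [80, 95, 91] (same length) produces [11, 10, 80, 95, 91, 2].

[11, 10, 80, 95, 91, 2]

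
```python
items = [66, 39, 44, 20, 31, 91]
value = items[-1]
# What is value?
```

items has length 6. Negative index -1 maps to positive index 6 + (-1) = 5. items[5] = 91.

91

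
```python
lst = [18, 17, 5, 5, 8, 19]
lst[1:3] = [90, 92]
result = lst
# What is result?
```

lst starts as [18, 17, 5, 5, 8, 19] (length 6). The slice lst[1:3] covers indices [1, 2] with values [17, 5]. Replacing that slice with [90, 92] (same length) produces [18, 90, 92, 5, 8, 19].

[18, 90, 92, 5, 8, 19]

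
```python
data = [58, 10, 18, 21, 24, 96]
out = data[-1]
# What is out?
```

data has length 6. Negative index -1 maps to positive index 6 + (-1) = 5. data[5] = 96.

96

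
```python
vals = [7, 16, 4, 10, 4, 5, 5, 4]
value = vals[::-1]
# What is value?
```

vals has length 8. The slice vals[::-1] selects indices [7, 6, 5, 4, 3, 2, 1, 0] (7->4, 6->5, 5->5, 4->4, 3->10, 2->4, 1->16, 0->7), giving [4, 5, 5, 4, 10, 4, 16, 7].

[4, 5, 5, 4, 10, 4, 16, 7]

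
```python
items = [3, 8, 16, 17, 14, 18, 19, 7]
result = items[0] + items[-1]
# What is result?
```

items has length 8. items[0] = 3.
items has length 8. Negative index -1 maps to positive index 8 + (-1) = 7. items[7] = 7.
Sum: 3 + 7 = 10.

10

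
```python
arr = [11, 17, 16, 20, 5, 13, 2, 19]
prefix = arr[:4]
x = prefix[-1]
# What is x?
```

arr has length 8. The slice arr[:4] selects indices [0, 1, 2, 3] (0->11, 1->17, 2->16, 3->20), giving [11, 17, 16, 20]. So prefix = [11, 17, 16, 20]. Then prefix[-1] = 20.

20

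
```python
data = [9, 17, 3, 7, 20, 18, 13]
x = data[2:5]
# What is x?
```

data has length 7. The slice data[2:5] selects indices [2, 3, 4] (2->3, 3->7, 4->20), giving [3, 7, 20].

[3, 7, 20]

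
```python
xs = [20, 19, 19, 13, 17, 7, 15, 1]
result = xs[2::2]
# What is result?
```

xs has length 8. The slice xs[2::2] selects indices [2, 4, 6] (2->19, 4->17, 6->15), giving [19, 17, 15].

[19, 17, 15]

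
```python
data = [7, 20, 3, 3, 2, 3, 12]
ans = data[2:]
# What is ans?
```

data has length 7. The slice data[2:] selects indices [2, 3, 4, 5, 6] (2->3, 3->3, 4->2, 5->3, 6->12), giving [3, 3, 2, 3, 12].

[3, 3, 2, 3, 12]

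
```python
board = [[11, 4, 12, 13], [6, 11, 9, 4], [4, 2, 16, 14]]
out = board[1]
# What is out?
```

board has 3 rows. Row 1 is [6, 11, 9, 4].

[6, 11, 9, 4]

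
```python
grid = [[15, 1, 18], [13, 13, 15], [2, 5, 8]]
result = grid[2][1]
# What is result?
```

grid[2] = [2, 5, 8]. Taking column 1 of that row yields 5.

5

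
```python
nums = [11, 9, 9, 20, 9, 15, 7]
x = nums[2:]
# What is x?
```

nums has length 7. The slice nums[2:] selects indices [2, 3, 4, 5, 6] (2->9, 3->20, 4->9, 5->15, 6->7), giving [9, 20, 9, 15, 7].

[9, 20, 9, 15, 7]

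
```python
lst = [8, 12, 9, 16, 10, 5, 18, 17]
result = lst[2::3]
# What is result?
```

lst has length 8. The slice lst[2::3] selects indices [2, 5] (2->9, 5->5), giving [9, 5].

[9, 5]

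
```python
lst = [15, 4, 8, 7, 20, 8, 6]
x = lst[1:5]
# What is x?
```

lst has length 7. The slice lst[1:5] selects indices [1, 2, 3, 4] (1->4, 2->8, 3->7, 4->20), giving [4, 8, 7, 20].

[4, 8, 7, 20]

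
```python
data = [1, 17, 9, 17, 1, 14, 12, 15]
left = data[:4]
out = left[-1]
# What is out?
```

data has length 8. The slice data[:4] selects indices [0, 1, 2, 3] (0->1, 1->17, 2->9, 3->17), giving [1, 17, 9, 17]. So left = [1, 17, 9, 17]. Then left[-1] = 17.

17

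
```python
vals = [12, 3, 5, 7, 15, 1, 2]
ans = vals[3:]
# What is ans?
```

vals has length 7. The slice vals[3:] selects indices [3, 4, 5, 6] (3->7, 4->15, 5->1, 6->2), giving [7, 15, 1, 2].

[7, 15, 1, 2]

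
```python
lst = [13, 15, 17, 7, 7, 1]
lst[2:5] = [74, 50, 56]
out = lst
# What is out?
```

lst starts as [13, 15, 17, 7, 7, 1] (length 6). The slice lst[2:5] covers indices [2, 3, 4] with values [17, 7, 7]. Replacing that slice with [74, 50, 56] (same length) produces [13, 15, 74, 50, 56, 1].

[13, 15, 74, 50, 56, 1]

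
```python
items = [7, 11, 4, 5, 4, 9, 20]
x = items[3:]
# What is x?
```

items has length 7. The slice items[3:] selects indices [3, 4, 5, 6] (3->5, 4->4, 5->9, 6->20), giving [5, 4, 9, 20].

[5, 4, 9, 20]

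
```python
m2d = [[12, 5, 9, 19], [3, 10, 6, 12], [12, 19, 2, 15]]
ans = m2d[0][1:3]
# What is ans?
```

m2d[0] = [12, 5, 9, 19]. m2d[0] has length 4. The slice m2d[0][1:3] selects indices [1, 2] (1->5, 2->9), giving [5, 9].

[5, 9]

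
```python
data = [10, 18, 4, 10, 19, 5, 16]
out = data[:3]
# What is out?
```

data has length 7. The slice data[:3] selects indices [0, 1, 2] (0->10, 1->18, 2->4), giving [10, 18, 4].

[10, 18, 4]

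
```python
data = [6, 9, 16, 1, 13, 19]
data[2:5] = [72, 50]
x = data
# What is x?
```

data starts as [6, 9, 16, 1, 13, 19] (length 6). The slice data[2:5] covers indices [2, 3, 4] with values [16, 1, 13]. Replacing that slice with [72, 50] (different length) produces [6, 9, 72, 50, 19].

[6, 9, 72, 50, 19]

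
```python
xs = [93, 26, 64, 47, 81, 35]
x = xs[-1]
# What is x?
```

xs has length 6. Negative index -1 maps to positive index 6 + (-1) = 5. xs[5] = 35.

35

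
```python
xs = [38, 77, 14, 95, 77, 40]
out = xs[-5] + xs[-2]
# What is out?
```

xs has length 6. Negative index -5 maps to positive index 6 + (-5) = 1. xs[1] = 77.
xs has length 6. Negative index -2 maps to positive index 6 + (-2) = 4. xs[4] = 77.
Sum: 77 + 77 = 154.

154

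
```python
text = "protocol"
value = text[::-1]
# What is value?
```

text has length 8. The slice text[::-1] selects indices [7, 6, 5, 4, 3, 2, 1, 0] (7->'l', 6->'o', 5->'c', 4->'o', 3->'t', 2->'o', 1->'r', 0->'p'), giving 'locotorp'.

'locotorp'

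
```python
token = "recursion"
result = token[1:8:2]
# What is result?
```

token has length 9. The slice token[1:8:2] selects indices [1, 3, 5, 7] (1->'e', 3->'u', 5->'s', 7->'o'), giving 'euso'.

'euso'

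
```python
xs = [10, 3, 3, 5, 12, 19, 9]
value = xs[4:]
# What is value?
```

xs has length 7. The slice xs[4:] selects indices [4, 5, 6] (4->12, 5->19, 6->9), giving [12, 19, 9].

[12, 19, 9]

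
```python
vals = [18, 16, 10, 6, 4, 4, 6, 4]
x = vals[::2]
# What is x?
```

vals has length 8. The slice vals[::2] selects indices [0, 2, 4, 6] (0->18, 2->10, 4->4, 6->6), giving [18, 10, 4, 6].

[18, 10, 4, 6]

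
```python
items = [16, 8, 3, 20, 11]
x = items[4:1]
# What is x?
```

items has length 5. The slice items[4:1] resolves to an empty index range, so the result is [].

[]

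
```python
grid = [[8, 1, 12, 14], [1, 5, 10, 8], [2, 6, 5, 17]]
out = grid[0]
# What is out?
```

grid has 3 rows. Row 0 is [8, 1, 12, 14].

[8, 1, 12, 14]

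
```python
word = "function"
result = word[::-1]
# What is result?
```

word has length 8. The slice word[::-1] selects indices [7, 6, 5, 4, 3, 2, 1, 0] (7->'n', 6->'o', 5->'i', 4->'t', 3->'c', 2->'n', 1->'u', 0->'f'), giving 'noitcnuf'.

'noitcnuf'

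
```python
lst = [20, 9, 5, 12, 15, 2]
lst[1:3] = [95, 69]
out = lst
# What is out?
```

lst starts as [20, 9, 5, 12, 15, 2] (length 6). The slice lst[1:3] covers indices [1, 2] with values [9, 5]. Replacing that slice with [95, 69] (same length) produces [20, 95, 69, 12, 15, 2].

[20, 95, 69, 12, 15, 2]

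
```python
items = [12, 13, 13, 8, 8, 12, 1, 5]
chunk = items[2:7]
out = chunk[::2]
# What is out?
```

items has length 8. The slice items[2:7] selects indices [2, 3, 4, 5, 6] (2->13, 3->8, 4->8, 5->12, 6->1), giving [13, 8, 8, 12, 1]. So chunk = [13, 8, 8, 12, 1]. chunk has length 5. The slice chunk[::2] selects indices [0, 2, 4] (0->13, 2->8, 4->1), giving [13, 8, 1].

[13, 8, 1]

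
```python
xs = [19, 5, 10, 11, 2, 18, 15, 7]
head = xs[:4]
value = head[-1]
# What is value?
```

xs has length 8. The slice xs[:4] selects indices [0, 1, 2, 3] (0->19, 1->5, 2->10, 3->11), giving [19, 5, 10, 11]. So head = [19, 5, 10, 11]. Then head[-1] = 11.

11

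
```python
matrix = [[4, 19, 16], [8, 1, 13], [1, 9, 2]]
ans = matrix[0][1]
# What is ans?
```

matrix[0] = [4, 19, 16]. Taking column 1 of that row yields 19.

19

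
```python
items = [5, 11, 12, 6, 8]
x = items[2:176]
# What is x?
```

items has length 5. The slice items[2:176] selects indices [2, 3, 4] (2->12, 3->6, 4->8), giving [12, 6, 8].

[12, 6, 8]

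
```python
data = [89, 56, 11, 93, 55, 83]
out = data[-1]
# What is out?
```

data has length 6. Negative index -1 maps to positive index 6 + (-1) = 5. data[5] = 83.

83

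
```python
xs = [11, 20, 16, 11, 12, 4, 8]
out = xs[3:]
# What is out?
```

xs has length 7. The slice xs[3:] selects indices [3, 4, 5, 6] (3->11, 4->12, 5->4, 6->8), giving [11, 12, 4, 8].

[11, 12, 4, 8]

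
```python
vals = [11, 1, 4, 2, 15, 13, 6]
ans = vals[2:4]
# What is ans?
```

vals has length 7. The slice vals[2:4] selects indices [2, 3] (2->4, 3->2), giving [4, 2].

[4, 2]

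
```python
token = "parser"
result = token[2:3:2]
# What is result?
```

token has length 6. The slice token[2:3:2] selects indices [2] (2->'r'), giving 'r'.

'r'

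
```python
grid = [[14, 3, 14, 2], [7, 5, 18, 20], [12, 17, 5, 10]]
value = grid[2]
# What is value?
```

grid has 3 rows. Row 2 is [12, 17, 5, 10].

[12, 17, 5, 10]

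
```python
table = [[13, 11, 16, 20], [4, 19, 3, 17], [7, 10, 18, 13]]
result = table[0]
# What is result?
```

table has 3 rows. Row 0 is [13, 11, 16, 20].

[13, 11, 16, 20]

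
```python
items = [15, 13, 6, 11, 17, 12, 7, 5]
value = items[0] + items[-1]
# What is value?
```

items has length 8. items[0] = 15.
items has length 8. Negative index -1 maps to positive index 8 + (-1) = 7. items[7] = 5.
Sum: 15 + 5 = 20.

20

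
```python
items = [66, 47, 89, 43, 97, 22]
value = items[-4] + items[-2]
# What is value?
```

items has length 6. Negative index -4 maps to positive index 6 + (-4) = 2. items[2] = 89.
items has length 6. Negative index -2 maps to positive index 6 + (-2) = 4. items[4] = 97.
Sum: 89 + 97 = 186.

186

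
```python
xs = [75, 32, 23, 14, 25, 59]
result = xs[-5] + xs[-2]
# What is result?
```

xs has length 6. Negative index -5 maps to positive index 6 + (-5) = 1. xs[1] = 32.
xs has length 6. Negative index -2 maps to positive index 6 + (-2) = 4. xs[4] = 25.
Sum: 32 + 25 = 57.

57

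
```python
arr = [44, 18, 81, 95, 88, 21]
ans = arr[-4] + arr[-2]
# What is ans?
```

arr has length 6. Negative index -4 maps to positive index 6 + (-4) = 2. arr[2] = 81.
arr has length 6. Negative index -2 maps to positive index 6 + (-2) = 4. arr[4] = 88.
Sum: 81 + 88 = 169.

169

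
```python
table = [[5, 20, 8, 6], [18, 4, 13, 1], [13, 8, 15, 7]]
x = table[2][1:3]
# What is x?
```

table[2] = [13, 8, 15, 7]. table[2] has length 4. The slice table[2][1:3] selects indices [1, 2] (1->8, 2->15), giving [8, 15].

[8, 15]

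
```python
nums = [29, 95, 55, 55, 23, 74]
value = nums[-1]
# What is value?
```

nums has length 6. Negative index -1 maps to positive index 6 + (-1) = 5. nums[5] = 74.

74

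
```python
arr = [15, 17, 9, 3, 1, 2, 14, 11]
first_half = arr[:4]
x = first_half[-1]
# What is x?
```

arr has length 8. The slice arr[:4] selects indices [0, 1, 2, 3] (0->15, 1->17, 2->9, 3->3), giving [15, 17, 9, 3]. So first_half = [15, 17, 9, 3]. Then first_half[-1] = 3.

3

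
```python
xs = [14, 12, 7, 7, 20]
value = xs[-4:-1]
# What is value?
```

xs has length 5. The slice xs[-4:-1] selects indices [1, 2, 3] (1->12, 2->7, 3->7), giving [12, 7, 7].

[12, 7, 7]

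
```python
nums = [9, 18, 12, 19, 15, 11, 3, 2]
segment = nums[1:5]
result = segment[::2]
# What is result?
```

nums has length 8. The slice nums[1:5] selects indices [1, 2, 3, 4] (1->18, 2->12, 3->19, 4->15), giving [18, 12, 19, 15]. So segment = [18, 12, 19, 15]. segment has length 4. The slice segment[::2] selects indices [0, 2] (0->18, 2->19), giving [18, 19].

[18, 19]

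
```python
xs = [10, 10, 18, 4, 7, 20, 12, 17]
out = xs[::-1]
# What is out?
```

xs has length 8. The slice xs[::-1] selects indices [7, 6, 5, 4, 3, 2, 1, 0] (7->17, 6->12, 5->20, 4->7, 3->4, 2->18, 1->10, 0->10), giving [17, 12, 20, 7, 4, 18, 10, 10].

[17, 12, 20, 7, 4, 18, 10, 10]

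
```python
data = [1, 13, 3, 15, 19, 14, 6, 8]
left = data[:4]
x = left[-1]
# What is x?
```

data has length 8. The slice data[:4] selects indices [0, 1, 2, 3] (0->1, 1->13, 2->3, 3->15), giving [1, 13, 3, 15]. So left = [1, 13, 3, 15]. Then left[-1] = 15.

15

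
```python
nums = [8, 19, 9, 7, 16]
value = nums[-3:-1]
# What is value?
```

nums has length 5. The slice nums[-3:-1] selects indices [2, 3] (2->9, 3->7), giving [9, 7].

[9, 7]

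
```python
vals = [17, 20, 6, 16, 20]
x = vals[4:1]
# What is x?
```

vals has length 5. The slice vals[4:1] resolves to an empty index range, so the result is [].

[]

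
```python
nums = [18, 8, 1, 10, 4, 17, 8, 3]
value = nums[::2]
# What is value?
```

nums has length 8. The slice nums[::2] selects indices [0, 2, 4, 6] (0->18, 2->1, 4->4, 6->8), giving [18, 1, 4, 8].

[18, 1, 4, 8]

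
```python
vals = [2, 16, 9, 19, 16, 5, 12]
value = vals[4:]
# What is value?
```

vals has length 7. The slice vals[4:] selects indices [4, 5, 6] (4->16, 5->5, 6->12), giving [16, 5, 12].

[16, 5, 12]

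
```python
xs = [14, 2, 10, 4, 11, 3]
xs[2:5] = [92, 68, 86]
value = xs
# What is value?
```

xs starts as [14, 2, 10, 4, 11, 3] (length 6). The slice xs[2:5] covers indices [2, 3, 4] with values [10, 4, 11]. Replacing that slice with [92, 68, 86] (same length) produces [14, 2, 92, 68, 86, 3].

[14, 2, 92, 68, 86, 3]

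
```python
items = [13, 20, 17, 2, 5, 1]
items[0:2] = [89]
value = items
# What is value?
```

items starts as [13, 20, 17, 2, 5, 1] (length 6). The slice items[0:2] covers indices [0, 1] with values [13, 20]. Replacing that slice with [89] (different length) produces [89, 17, 2, 5, 1].

[89, 17, 2, 5, 1]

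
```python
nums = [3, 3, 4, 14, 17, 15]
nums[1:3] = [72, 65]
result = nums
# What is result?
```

nums starts as [3, 3, 4, 14, 17, 15] (length 6). The slice nums[1:3] covers indices [1, 2] with values [3, 4]. Replacing that slice with [72, 65] (same length) produces [3, 72, 65, 14, 17, 15].

[3, 72, 65, 14, 17, 15]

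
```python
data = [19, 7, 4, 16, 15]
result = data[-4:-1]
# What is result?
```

data has length 5. The slice data[-4:-1] selects indices [1, 2, 3] (1->7, 2->4, 3->16), giving [7, 4, 16].

[7, 4, 16]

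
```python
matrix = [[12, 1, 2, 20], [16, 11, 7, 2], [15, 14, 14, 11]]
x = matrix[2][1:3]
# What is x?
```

matrix[2] = [15, 14, 14, 11]. matrix[2] has length 4. The slice matrix[2][1:3] selects indices [1, 2] (1->14, 2->14), giving [14, 14].

[14, 14]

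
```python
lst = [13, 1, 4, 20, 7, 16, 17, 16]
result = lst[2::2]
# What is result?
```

lst has length 8. The slice lst[2::2] selects indices [2, 4, 6] (2->4, 4->7, 6->17), giving [4, 7, 17].

[4, 7, 17]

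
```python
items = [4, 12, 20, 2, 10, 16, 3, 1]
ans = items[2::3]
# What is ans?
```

items has length 8. The slice items[2::3] selects indices [2, 5] (2->20, 5->16), giving [20, 16].

[20, 16]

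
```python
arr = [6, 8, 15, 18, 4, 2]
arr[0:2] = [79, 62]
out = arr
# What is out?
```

arr starts as [6, 8, 15, 18, 4, 2] (length 6). The slice arr[0:2] covers indices [0, 1] with values [6, 8]. Replacing that slice with [79, 62] (same length) produces [79, 62, 15, 18, 4, 2].

[79, 62, 15, 18, 4, 2]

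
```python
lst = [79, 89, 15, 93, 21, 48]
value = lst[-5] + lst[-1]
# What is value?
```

lst has length 6. Negative index -5 maps to positive index 6 + (-5) = 1. lst[1] = 89.
lst has length 6. Negative index -1 maps to positive index 6 + (-1) = 5. lst[5] = 48.
Sum: 89 + 48 = 137.

137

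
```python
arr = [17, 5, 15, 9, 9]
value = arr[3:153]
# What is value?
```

arr has length 5. The slice arr[3:153] selects indices [3, 4] (3->9, 4->9), giving [9, 9].

[9, 9]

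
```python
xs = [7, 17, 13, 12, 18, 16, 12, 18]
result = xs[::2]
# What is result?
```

xs has length 8. The slice xs[::2] selects indices [0, 2, 4, 6] (0->7, 2->13, 4->18, 6->12), giving [7, 13, 18, 12].

[7, 13, 18, 12]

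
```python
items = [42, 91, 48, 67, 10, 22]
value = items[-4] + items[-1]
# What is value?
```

items has length 6. Negative index -4 maps to positive index 6 + (-4) = 2. items[2] = 48.
items has length 6. Negative index -1 maps to positive index 6 + (-1) = 5. items[5] = 22.
Sum: 48 + 22 = 70.

70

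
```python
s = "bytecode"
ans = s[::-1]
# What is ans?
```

s has length 8. The slice s[::-1] selects indices [7, 6, 5, 4, 3, 2, 1, 0] (7->'e', 6->'d', 5->'o', 4->'c', 3->'e', 2->'t', 1->'y', 0->'b'), giving 'edocetyb'.

'edocetyb'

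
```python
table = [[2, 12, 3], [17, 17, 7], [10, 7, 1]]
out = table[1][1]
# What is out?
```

table[1] = [17, 17, 7]. Taking column 1 of that row yields 17.

17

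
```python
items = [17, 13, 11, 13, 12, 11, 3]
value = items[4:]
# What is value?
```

items has length 7. The slice items[4:] selects indices [4, 5, 6] (4->12, 5->11, 6->3), giving [12, 11, 3].

[12, 11, 3]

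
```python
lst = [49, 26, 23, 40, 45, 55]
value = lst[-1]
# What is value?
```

lst has length 6. Negative index -1 maps to positive index 6 + (-1) = 5. lst[5] = 55.

55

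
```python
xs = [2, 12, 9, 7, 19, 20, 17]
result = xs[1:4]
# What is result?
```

xs has length 7. The slice xs[1:4] selects indices [1, 2, 3] (1->12, 2->9, 3->7), giving [12, 9, 7].

[12, 9, 7]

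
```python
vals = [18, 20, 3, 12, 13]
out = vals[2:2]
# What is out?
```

vals has length 5. The slice vals[2:2] resolves to an empty index range, so the result is [].

[]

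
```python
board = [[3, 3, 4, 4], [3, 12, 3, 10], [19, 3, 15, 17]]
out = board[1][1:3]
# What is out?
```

board[1] = [3, 12, 3, 10]. board[1] has length 4. The slice board[1][1:3] selects indices [1, 2] (1->12, 2->3), giving [12, 3].

[12, 3]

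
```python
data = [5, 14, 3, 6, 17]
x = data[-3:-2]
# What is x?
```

data has length 5. The slice data[-3:-2] selects indices [2] (2->3), giving [3].

[3]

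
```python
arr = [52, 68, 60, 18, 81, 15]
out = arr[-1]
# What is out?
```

arr has length 6. Negative index -1 maps to positive index 6 + (-1) = 5. arr[5] = 15.

15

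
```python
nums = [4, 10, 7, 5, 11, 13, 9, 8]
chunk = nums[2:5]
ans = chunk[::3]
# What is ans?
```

nums has length 8. The slice nums[2:5] selects indices [2, 3, 4] (2->7, 3->5, 4->11), giving [7, 5, 11]. So chunk = [7, 5, 11]. chunk has length 3. The slice chunk[::3] selects indices [0] (0->7), giving [7].

[7]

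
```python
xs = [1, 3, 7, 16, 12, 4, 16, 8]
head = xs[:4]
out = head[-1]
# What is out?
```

xs has length 8. The slice xs[:4] selects indices [0, 1, 2, 3] (0->1, 1->3, 2->7, 3->16), giving [1, 3, 7, 16]. So head = [1, 3, 7, 16]. Then head[-1] = 16.

16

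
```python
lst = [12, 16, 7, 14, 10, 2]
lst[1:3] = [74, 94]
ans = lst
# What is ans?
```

lst starts as [12, 16, 7, 14, 10, 2] (length 6). The slice lst[1:3] covers indices [1, 2] with values [16, 7]. Replacing that slice with [74, 94] (same length) produces [12, 74, 94, 14, 10, 2].

[12, 74, 94, 14, 10, 2]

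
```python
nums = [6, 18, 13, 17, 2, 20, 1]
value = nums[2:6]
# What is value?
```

nums has length 7. The slice nums[2:6] selects indices [2, 3, 4, 5] (2->13, 3->17, 4->2, 5->20), giving [13, 17, 2, 20].

[13, 17, 2, 20]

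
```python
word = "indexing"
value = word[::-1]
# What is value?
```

word has length 8. The slice word[::-1] selects indices [7, 6, 5, 4, 3, 2, 1, 0] (7->'g', 6->'n', 5->'i', 4->'x', 3->'e', 2->'d', 1->'n', 0->'i'), giving 'gnixedni'.

'gnixedni'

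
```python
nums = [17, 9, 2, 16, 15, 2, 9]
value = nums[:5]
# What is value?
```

nums has length 7. The slice nums[:5] selects indices [0, 1, 2, 3, 4] (0->17, 1->9, 2->2, 3->16, 4->15), giving [17, 9, 2, 16, 15].

[17, 9, 2, 16, 15]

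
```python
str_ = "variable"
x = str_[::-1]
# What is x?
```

str_ has length 8. The slice str_[::-1] selects indices [7, 6, 5, 4, 3, 2, 1, 0] (7->'e', 6->'l', 5->'b', 4->'a', 3->'i', 2->'r', 1->'a', 0->'v'), giving 'elbairav'.

'elbairav'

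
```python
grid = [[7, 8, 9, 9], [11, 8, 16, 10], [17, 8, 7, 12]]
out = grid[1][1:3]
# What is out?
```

grid[1] = [11, 8, 16, 10]. grid[1] has length 4. The slice grid[1][1:3] selects indices [1, 2] (1->8, 2->16), giving [8, 16].

[8, 16]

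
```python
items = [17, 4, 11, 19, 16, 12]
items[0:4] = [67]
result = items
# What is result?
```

items starts as [17, 4, 11, 19, 16, 12] (length 6). The slice items[0:4] covers indices [0, 1, 2, 3] with values [17, 4, 11, 19]. Replacing that slice with [67] (different length) produces [67, 16, 12].

[67, 16, 12]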